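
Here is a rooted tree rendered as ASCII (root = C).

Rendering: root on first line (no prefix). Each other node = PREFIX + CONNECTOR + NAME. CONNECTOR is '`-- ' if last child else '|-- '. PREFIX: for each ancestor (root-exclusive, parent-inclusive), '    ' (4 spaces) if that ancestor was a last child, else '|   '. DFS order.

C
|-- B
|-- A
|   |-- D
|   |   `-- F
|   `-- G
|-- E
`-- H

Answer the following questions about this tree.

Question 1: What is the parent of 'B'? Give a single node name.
Answer: C

Derivation:
Scan adjacency: B appears as child of C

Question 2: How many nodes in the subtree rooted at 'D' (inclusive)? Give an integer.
Answer: 2

Derivation:
Subtree rooted at D contains: D, F
Count = 2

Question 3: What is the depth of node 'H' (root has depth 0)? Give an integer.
Path from root to H: C -> H
Depth = number of edges = 1

Answer: 1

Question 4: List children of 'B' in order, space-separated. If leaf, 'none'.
Answer: none

Derivation:
Node B's children (from adjacency): (leaf)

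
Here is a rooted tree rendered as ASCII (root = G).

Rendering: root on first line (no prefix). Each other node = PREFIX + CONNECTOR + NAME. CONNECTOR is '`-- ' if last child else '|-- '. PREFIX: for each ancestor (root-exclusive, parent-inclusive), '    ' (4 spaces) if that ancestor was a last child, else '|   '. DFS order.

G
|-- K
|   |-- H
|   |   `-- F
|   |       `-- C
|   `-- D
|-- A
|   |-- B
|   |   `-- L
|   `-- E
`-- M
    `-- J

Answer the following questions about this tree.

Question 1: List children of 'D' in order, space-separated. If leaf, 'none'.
Node D's children (from adjacency): (leaf)

Answer: none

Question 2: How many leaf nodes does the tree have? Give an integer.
Answer: 5

Derivation:
Leaves (nodes with no children): C, D, E, J, L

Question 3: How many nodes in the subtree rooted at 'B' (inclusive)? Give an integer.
Subtree rooted at B contains: B, L
Count = 2

Answer: 2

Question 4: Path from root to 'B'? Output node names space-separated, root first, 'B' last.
Answer: G A B

Derivation:
Walk down from root: G -> A -> B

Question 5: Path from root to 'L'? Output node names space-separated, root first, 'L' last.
Walk down from root: G -> A -> B -> L

Answer: G A B L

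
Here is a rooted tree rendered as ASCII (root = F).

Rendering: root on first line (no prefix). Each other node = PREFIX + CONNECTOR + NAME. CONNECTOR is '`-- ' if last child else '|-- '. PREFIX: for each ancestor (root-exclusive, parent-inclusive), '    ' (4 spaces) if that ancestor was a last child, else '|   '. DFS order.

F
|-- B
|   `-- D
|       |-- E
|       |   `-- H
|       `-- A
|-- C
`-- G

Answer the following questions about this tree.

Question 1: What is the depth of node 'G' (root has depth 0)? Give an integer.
Path from root to G: F -> G
Depth = number of edges = 1

Answer: 1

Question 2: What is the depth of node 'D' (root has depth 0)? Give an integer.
Answer: 2

Derivation:
Path from root to D: F -> B -> D
Depth = number of edges = 2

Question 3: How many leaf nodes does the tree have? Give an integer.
Leaves (nodes with no children): A, C, G, H

Answer: 4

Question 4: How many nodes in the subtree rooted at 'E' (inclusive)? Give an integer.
Answer: 2

Derivation:
Subtree rooted at E contains: E, H
Count = 2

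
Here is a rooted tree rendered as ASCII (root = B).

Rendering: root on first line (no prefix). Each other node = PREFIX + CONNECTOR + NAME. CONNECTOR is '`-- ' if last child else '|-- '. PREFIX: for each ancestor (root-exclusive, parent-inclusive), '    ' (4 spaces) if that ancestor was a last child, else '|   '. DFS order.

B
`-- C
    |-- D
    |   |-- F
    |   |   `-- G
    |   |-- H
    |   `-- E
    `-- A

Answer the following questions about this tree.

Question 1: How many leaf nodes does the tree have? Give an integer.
Answer: 4

Derivation:
Leaves (nodes with no children): A, E, G, H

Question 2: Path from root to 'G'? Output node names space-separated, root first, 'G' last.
Answer: B C D F G

Derivation:
Walk down from root: B -> C -> D -> F -> G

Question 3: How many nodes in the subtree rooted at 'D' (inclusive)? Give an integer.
Subtree rooted at D contains: D, E, F, G, H
Count = 5

Answer: 5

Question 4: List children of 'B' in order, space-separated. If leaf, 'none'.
Answer: C

Derivation:
Node B's children (from adjacency): C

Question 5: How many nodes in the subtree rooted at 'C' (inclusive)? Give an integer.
Subtree rooted at C contains: A, C, D, E, F, G, H
Count = 7

Answer: 7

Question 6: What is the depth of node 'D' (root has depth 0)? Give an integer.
Answer: 2

Derivation:
Path from root to D: B -> C -> D
Depth = number of edges = 2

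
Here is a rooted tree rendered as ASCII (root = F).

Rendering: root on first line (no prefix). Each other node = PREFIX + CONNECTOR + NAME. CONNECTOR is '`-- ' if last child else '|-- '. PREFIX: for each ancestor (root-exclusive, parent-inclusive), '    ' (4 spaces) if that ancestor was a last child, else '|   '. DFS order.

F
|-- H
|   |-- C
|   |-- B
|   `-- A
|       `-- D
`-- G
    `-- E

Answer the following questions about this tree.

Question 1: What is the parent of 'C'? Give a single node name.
Scan adjacency: C appears as child of H

Answer: H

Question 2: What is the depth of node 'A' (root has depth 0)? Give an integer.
Answer: 2

Derivation:
Path from root to A: F -> H -> A
Depth = number of edges = 2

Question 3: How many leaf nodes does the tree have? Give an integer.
Answer: 4

Derivation:
Leaves (nodes with no children): B, C, D, E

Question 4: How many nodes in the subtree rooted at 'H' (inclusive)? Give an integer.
Answer: 5

Derivation:
Subtree rooted at H contains: A, B, C, D, H
Count = 5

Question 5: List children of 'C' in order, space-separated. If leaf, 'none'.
Answer: none

Derivation:
Node C's children (from adjacency): (leaf)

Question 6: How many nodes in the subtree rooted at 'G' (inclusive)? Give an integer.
Subtree rooted at G contains: E, G
Count = 2

Answer: 2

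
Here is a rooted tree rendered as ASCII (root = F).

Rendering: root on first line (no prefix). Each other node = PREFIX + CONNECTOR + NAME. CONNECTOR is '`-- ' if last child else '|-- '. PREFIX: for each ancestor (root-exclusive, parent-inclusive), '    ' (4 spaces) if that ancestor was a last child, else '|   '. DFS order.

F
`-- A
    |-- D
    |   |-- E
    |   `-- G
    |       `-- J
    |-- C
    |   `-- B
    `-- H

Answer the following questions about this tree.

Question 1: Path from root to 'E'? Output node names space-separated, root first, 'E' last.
Walk down from root: F -> A -> D -> E

Answer: F A D E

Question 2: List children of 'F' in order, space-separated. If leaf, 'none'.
Node F's children (from adjacency): A

Answer: A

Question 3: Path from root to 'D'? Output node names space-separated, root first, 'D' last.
Walk down from root: F -> A -> D

Answer: F A D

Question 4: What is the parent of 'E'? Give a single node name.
Answer: D

Derivation:
Scan adjacency: E appears as child of D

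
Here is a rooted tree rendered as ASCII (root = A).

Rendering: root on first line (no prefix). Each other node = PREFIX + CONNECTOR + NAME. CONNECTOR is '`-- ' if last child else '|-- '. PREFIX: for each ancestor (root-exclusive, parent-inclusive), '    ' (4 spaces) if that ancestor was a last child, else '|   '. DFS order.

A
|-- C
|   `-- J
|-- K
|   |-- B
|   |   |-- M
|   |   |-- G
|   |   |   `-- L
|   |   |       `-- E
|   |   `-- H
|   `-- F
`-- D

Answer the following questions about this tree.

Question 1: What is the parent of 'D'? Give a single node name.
Scan adjacency: D appears as child of A

Answer: A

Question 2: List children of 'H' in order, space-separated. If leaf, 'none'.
Node H's children (from adjacency): (leaf)

Answer: none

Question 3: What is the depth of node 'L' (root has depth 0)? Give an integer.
Path from root to L: A -> K -> B -> G -> L
Depth = number of edges = 4

Answer: 4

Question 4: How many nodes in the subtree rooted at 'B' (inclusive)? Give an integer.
Subtree rooted at B contains: B, E, G, H, L, M
Count = 6

Answer: 6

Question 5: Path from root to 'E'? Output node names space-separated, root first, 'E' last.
Answer: A K B G L E

Derivation:
Walk down from root: A -> K -> B -> G -> L -> E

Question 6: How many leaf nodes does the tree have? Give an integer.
Answer: 6

Derivation:
Leaves (nodes with no children): D, E, F, H, J, M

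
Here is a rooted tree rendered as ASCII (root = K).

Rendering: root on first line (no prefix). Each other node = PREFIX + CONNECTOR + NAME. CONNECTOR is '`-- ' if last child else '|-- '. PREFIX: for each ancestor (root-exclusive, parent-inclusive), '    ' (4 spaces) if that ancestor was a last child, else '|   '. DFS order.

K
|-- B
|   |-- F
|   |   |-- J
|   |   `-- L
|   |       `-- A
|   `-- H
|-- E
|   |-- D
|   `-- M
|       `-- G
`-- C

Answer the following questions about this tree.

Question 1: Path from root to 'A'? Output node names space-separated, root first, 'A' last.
Answer: K B F L A

Derivation:
Walk down from root: K -> B -> F -> L -> A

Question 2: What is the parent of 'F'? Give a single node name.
Scan adjacency: F appears as child of B

Answer: B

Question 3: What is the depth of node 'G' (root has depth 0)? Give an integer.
Path from root to G: K -> E -> M -> G
Depth = number of edges = 3

Answer: 3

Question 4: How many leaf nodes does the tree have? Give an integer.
Answer: 6

Derivation:
Leaves (nodes with no children): A, C, D, G, H, J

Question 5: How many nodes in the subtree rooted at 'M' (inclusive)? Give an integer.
Answer: 2

Derivation:
Subtree rooted at M contains: G, M
Count = 2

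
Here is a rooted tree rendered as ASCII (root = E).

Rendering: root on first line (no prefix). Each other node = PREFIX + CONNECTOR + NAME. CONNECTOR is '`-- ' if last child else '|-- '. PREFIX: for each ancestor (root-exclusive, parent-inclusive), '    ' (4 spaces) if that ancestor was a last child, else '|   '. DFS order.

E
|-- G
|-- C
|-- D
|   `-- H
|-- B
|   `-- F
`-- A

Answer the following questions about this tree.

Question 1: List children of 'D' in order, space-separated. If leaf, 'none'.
Answer: H

Derivation:
Node D's children (from adjacency): H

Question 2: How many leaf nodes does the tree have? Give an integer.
Leaves (nodes with no children): A, C, F, G, H

Answer: 5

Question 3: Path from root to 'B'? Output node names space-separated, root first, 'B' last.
Walk down from root: E -> B

Answer: E B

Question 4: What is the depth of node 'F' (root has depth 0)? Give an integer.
Answer: 2

Derivation:
Path from root to F: E -> B -> F
Depth = number of edges = 2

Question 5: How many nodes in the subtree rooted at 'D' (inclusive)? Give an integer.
Subtree rooted at D contains: D, H
Count = 2

Answer: 2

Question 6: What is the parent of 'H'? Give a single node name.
Answer: D

Derivation:
Scan adjacency: H appears as child of D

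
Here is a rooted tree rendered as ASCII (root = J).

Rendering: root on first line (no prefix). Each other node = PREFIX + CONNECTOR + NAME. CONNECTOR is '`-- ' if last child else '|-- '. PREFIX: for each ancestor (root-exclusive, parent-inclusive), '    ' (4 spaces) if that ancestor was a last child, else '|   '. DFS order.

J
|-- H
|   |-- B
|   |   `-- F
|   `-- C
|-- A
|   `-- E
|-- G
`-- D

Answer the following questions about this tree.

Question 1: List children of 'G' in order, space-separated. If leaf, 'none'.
Node G's children (from adjacency): (leaf)

Answer: none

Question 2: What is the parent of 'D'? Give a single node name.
Scan adjacency: D appears as child of J

Answer: J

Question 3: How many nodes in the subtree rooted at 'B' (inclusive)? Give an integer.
Subtree rooted at B contains: B, F
Count = 2

Answer: 2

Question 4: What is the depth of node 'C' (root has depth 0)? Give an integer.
Path from root to C: J -> H -> C
Depth = number of edges = 2

Answer: 2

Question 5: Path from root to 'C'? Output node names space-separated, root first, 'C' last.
Walk down from root: J -> H -> C

Answer: J H C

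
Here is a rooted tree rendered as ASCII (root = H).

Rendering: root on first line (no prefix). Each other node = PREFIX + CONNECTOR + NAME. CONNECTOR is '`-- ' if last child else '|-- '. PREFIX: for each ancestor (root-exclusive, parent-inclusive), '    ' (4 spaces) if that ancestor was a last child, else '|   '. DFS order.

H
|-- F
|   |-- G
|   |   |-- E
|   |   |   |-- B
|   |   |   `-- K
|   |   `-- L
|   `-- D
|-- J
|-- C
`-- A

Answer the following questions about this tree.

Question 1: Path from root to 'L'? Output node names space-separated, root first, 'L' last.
Answer: H F G L

Derivation:
Walk down from root: H -> F -> G -> L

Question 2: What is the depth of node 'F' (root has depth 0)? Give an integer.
Path from root to F: H -> F
Depth = number of edges = 1

Answer: 1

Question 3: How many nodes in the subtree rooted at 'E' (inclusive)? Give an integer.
Subtree rooted at E contains: B, E, K
Count = 3

Answer: 3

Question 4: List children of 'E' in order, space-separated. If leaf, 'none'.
Answer: B K

Derivation:
Node E's children (from adjacency): B, K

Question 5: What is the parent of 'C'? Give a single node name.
Answer: H

Derivation:
Scan adjacency: C appears as child of H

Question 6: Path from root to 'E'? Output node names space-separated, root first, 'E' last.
Answer: H F G E

Derivation:
Walk down from root: H -> F -> G -> E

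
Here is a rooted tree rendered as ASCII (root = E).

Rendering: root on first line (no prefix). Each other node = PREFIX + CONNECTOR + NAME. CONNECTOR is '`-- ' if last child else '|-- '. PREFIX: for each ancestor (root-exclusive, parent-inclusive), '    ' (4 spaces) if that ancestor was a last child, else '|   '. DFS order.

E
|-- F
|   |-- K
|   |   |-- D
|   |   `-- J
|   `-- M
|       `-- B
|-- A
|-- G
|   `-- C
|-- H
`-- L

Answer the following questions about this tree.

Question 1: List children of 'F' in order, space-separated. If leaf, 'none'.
Node F's children (from adjacency): K, M

Answer: K M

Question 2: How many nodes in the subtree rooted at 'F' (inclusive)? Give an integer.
Subtree rooted at F contains: B, D, F, J, K, M
Count = 6

Answer: 6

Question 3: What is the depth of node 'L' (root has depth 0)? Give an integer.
Answer: 1

Derivation:
Path from root to L: E -> L
Depth = number of edges = 1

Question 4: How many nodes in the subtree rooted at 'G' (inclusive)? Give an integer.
Answer: 2

Derivation:
Subtree rooted at G contains: C, G
Count = 2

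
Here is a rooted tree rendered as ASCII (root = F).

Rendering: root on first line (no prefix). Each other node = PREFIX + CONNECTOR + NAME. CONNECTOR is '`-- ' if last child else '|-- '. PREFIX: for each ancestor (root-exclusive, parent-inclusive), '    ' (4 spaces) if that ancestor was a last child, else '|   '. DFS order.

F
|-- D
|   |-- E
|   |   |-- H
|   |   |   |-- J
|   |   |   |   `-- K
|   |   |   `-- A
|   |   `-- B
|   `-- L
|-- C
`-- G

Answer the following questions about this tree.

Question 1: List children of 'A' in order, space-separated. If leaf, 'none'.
Node A's children (from adjacency): (leaf)

Answer: none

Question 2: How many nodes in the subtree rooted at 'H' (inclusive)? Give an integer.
Subtree rooted at H contains: A, H, J, K
Count = 4

Answer: 4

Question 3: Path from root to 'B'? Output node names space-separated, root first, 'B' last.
Answer: F D E B

Derivation:
Walk down from root: F -> D -> E -> B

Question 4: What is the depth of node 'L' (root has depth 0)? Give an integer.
Path from root to L: F -> D -> L
Depth = number of edges = 2

Answer: 2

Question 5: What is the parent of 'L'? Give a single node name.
Scan adjacency: L appears as child of D

Answer: D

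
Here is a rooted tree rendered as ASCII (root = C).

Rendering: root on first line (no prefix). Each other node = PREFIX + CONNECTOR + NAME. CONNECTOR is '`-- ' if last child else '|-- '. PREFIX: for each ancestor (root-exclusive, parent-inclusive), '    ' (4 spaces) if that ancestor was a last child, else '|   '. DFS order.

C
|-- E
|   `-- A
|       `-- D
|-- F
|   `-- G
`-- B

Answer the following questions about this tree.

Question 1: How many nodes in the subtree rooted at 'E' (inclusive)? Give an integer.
Answer: 3

Derivation:
Subtree rooted at E contains: A, D, E
Count = 3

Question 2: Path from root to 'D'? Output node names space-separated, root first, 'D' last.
Walk down from root: C -> E -> A -> D

Answer: C E A D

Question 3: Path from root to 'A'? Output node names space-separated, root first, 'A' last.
Walk down from root: C -> E -> A

Answer: C E A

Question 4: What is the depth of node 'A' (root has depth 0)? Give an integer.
Path from root to A: C -> E -> A
Depth = number of edges = 2

Answer: 2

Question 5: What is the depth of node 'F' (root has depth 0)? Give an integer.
Path from root to F: C -> F
Depth = number of edges = 1

Answer: 1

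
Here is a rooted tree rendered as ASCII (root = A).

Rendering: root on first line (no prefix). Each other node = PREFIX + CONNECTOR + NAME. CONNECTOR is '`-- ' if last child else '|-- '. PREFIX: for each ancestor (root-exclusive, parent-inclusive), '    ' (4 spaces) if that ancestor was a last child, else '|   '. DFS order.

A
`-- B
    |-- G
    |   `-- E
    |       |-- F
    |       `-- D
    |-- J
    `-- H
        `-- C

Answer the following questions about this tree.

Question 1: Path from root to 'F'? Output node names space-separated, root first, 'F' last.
Answer: A B G E F

Derivation:
Walk down from root: A -> B -> G -> E -> F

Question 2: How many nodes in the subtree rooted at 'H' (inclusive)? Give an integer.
Subtree rooted at H contains: C, H
Count = 2

Answer: 2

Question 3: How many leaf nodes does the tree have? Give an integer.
Leaves (nodes with no children): C, D, F, J

Answer: 4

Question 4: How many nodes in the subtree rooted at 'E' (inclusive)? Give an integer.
Answer: 3

Derivation:
Subtree rooted at E contains: D, E, F
Count = 3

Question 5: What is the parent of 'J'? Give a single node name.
Scan adjacency: J appears as child of B

Answer: B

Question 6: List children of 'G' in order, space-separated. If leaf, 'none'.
Answer: E

Derivation:
Node G's children (from adjacency): E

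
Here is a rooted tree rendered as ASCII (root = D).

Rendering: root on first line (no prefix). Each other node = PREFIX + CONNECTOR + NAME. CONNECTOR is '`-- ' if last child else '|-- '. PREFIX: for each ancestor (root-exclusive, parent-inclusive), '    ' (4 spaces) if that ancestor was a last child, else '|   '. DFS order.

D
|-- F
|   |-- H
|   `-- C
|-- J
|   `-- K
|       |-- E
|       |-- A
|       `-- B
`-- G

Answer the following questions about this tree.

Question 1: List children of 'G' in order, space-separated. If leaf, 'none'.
Node G's children (from adjacency): (leaf)

Answer: none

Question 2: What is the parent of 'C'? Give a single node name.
Answer: F

Derivation:
Scan adjacency: C appears as child of F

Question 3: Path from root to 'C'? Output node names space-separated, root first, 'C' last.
Answer: D F C

Derivation:
Walk down from root: D -> F -> C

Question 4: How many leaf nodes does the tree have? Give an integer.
Leaves (nodes with no children): A, B, C, E, G, H

Answer: 6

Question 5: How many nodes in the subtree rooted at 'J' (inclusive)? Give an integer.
Subtree rooted at J contains: A, B, E, J, K
Count = 5

Answer: 5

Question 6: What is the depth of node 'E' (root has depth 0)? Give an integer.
Answer: 3

Derivation:
Path from root to E: D -> J -> K -> E
Depth = number of edges = 3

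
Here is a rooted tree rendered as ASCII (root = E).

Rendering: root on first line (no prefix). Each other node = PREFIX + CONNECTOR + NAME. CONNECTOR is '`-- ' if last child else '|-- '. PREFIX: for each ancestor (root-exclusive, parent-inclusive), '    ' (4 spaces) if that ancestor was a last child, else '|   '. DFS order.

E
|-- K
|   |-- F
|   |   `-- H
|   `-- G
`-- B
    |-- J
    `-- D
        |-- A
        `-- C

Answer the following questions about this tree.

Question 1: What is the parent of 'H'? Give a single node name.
Answer: F

Derivation:
Scan adjacency: H appears as child of F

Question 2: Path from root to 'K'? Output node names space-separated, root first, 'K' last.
Answer: E K

Derivation:
Walk down from root: E -> K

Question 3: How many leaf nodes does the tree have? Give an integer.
Leaves (nodes with no children): A, C, G, H, J

Answer: 5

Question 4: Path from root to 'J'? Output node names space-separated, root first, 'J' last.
Answer: E B J

Derivation:
Walk down from root: E -> B -> J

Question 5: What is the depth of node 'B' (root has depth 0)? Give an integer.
Answer: 1

Derivation:
Path from root to B: E -> B
Depth = number of edges = 1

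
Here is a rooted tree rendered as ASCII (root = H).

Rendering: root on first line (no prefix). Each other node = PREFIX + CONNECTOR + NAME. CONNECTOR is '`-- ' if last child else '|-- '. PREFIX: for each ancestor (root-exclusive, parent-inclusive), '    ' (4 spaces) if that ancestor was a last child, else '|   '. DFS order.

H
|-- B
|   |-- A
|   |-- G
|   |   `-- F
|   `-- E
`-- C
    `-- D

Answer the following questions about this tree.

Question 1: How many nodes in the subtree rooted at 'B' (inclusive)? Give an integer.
Subtree rooted at B contains: A, B, E, F, G
Count = 5

Answer: 5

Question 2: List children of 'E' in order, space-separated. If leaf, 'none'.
Answer: none

Derivation:
Node E's children (from adjacency): (leaf)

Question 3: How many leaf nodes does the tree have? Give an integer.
Answer: 4

Derivation:
Leaves (nodes with no children): A, D, E, F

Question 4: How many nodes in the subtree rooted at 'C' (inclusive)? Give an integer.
Answer: 2

Derivation:
Subtree rooted at C contains: C, D
Count = 2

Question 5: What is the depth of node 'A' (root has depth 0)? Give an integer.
Path from root to A: H -> B -> A
Depth = number of edges = 2

Answer: 2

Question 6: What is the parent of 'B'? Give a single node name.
Answer: H

Derivation:
Scan adjacency: B appears as child of H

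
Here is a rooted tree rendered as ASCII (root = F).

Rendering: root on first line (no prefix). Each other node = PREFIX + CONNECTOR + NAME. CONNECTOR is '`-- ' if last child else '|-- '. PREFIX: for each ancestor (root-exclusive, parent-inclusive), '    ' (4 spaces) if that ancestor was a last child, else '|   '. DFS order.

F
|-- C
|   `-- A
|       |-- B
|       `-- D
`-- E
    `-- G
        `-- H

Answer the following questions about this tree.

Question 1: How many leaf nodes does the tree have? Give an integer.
Answer: 3

Derivation:
Leaves (nodes with no children): B, D, H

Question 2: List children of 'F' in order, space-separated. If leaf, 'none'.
Node F's children (from adjacency): C, E

Answer: C E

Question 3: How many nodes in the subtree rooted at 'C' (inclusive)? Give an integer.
Answer: 4

Derivation:
Subtree rooted at C contains: A, B, C, D
Count = 4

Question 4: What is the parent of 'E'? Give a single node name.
Answer: F

Derivation:
Scan adjacency: E appears as child of F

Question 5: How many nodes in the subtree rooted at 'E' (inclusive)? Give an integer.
Answer: 3

Derivation:
Subtree rooted at E contains: E, G, H
Count = 3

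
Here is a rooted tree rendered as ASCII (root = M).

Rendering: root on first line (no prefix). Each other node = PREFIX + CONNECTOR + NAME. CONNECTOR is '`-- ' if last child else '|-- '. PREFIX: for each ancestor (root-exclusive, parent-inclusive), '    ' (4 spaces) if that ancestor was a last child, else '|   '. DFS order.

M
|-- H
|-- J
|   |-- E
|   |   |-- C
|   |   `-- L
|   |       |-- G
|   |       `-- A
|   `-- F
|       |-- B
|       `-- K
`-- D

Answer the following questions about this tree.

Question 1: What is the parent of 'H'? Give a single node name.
Scan adjacency: H appears as child of M

Answer: M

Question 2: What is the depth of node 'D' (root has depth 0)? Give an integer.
Path from root to D: M -> D
Depth = number of edges = 1

Answer: 1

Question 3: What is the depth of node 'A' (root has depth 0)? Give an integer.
Answer: 4

Derivation:
Path from root to A: M -> J -> E -> L -> A
Depth = number of edges = 4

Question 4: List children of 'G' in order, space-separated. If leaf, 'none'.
Node G's children (from adjacency): (leaf)

Answer: none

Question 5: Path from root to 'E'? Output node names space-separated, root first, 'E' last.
Walk down from root: M -> J -> E

Answer: M J E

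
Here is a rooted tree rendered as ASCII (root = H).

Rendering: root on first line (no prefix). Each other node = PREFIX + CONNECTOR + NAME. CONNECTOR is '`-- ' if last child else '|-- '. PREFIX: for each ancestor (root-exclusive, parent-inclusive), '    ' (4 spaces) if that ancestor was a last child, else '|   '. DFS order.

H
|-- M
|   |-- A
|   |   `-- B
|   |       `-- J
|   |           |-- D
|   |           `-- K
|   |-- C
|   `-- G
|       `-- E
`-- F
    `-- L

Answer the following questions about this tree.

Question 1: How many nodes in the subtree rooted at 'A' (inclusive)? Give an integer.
Subtree rooted at A contains: A, B, D, J, K
Count = 5

Answer: 5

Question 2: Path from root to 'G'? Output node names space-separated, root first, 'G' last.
Walk down from root: H -> M -> G

Answer: H M G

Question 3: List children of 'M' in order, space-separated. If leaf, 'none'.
Node M's children (from adjacency): A, C, G

Answer: A C G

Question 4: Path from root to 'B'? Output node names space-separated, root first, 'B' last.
Walk down from root: H -> M -> A -> B

Answer: H M A B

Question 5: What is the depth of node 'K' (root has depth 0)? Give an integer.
Answer: 5

Derivation:
Path from root to K: H -> M -> A -> B -> J -> K
Depth = number of edges = 5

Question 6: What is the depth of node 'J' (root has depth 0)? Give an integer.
Path from root to J: H -> M -> A -> B -> J
Depth = number of edges = 4

Answer: 4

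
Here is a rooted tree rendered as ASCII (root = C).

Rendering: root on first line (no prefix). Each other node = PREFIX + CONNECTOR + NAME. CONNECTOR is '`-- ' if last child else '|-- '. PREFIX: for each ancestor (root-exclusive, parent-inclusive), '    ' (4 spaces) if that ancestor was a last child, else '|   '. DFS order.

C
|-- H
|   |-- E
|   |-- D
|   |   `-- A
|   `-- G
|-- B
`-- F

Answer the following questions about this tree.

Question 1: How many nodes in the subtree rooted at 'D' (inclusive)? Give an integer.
Answer: 2

Derivation:
Subtree rooted at D contains: A, D
Count = 2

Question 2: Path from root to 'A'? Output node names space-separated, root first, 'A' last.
Walk down from root: C -> H -> D -> A

Answer: C H D A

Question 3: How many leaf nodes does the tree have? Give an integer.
Leaves (nodes with no children): A, B, E, F, G

Answer: 5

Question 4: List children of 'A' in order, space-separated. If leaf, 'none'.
Answer: none

Derivation:
Node A's children (from adjacency): (leaf)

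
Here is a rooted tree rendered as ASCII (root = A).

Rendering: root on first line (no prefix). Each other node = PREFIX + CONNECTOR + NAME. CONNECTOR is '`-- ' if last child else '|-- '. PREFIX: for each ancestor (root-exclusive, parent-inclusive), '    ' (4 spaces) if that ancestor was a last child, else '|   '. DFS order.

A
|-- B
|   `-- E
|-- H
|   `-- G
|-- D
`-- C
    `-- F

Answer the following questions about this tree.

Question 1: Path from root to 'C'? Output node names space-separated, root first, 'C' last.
Answer: A C

Derivation:
Walk down from root: A -> C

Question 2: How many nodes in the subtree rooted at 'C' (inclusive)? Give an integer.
Answer: 2

Derivation:
Subtree rooted at C contains: C, F
Count = 2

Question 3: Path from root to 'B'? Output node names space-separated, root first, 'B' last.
Answer: A B

Derivation:
Walk down from root: A -> B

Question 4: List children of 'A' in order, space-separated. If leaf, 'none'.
Answer: B H D C

Derivation:
Node A's children (from adjacency): B, H, D, C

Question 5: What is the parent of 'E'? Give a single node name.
Answer: B

Derivation:
Scan adjacency: E appears as child of B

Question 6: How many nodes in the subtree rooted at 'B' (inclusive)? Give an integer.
Answer: 2

Derivation:
Subtree rooted at B contains: B, E
Count = 2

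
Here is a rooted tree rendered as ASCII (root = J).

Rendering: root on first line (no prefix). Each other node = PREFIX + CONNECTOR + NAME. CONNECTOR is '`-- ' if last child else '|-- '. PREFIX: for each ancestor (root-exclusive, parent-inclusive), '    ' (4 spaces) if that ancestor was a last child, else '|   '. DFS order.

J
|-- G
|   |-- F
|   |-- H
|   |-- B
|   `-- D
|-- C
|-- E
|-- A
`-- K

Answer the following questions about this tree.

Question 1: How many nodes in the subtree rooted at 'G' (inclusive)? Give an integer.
Answer: 5

Derivation:
Subtree rooted at G contains: B, D, F, G, H
Count = 5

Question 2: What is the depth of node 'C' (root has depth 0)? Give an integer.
Answer: 1

Derivation:
Path from root to C: J -> C
Depth = number of edges = 1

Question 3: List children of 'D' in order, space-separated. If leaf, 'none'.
Answer: none

Derivation:
Node D's children (from adjacency): (leaf)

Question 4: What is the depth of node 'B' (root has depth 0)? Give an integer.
Answer: 2

Derivation:
Path from root to B: J -> G -> B
Depth = number of edges = 2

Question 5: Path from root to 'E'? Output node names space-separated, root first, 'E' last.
Walk down from root: J -> E

Answer: J E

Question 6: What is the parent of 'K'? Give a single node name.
Answer: J

Derivation:
Scan adjacency: K appears as child of J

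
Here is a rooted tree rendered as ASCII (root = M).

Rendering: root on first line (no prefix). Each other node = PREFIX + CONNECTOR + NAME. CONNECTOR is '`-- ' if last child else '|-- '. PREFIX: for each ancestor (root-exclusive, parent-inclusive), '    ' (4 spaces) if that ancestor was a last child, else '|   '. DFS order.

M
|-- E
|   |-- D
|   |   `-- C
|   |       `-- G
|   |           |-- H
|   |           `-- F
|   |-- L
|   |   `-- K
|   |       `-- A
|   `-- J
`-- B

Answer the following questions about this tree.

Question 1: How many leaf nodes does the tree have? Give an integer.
Leaves (nodes with no children): A, B, F, H, J

Answer: 5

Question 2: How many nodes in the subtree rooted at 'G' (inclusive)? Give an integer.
Answer: 3

Derivation:
Subtree rooted at G contains: F, G, H
Count = 3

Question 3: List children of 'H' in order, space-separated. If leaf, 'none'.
Node H's children (from adjacency): (leaf)

Answer: none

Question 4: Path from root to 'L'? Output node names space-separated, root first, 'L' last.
Walk down from root: M -> E -> L

Answer: M E L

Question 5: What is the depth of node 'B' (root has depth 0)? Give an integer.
Answer: 1

Derivation:
Path from root to B: M -> B
Depth = number of edges = 1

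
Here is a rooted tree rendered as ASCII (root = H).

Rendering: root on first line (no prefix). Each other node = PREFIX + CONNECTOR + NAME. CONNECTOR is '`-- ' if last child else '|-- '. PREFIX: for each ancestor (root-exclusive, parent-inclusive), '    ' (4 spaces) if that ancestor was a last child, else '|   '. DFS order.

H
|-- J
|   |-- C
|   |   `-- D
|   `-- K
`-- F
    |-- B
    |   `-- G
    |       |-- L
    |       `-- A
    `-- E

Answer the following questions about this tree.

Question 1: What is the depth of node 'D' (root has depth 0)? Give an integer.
Answer: 3

Derivation:
Path from root to D: H -> J -> C -> D
Depth = number of edges = 3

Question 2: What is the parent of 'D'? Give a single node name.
Answer: C

Derivation:
Scan adjacency: D appears as child of C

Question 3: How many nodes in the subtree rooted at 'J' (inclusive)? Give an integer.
Subtree rooted at J contains: C, D, J, K
Count = 4

Answer: 4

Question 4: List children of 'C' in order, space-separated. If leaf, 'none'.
Node C's children (from adjacency): D

Answer: D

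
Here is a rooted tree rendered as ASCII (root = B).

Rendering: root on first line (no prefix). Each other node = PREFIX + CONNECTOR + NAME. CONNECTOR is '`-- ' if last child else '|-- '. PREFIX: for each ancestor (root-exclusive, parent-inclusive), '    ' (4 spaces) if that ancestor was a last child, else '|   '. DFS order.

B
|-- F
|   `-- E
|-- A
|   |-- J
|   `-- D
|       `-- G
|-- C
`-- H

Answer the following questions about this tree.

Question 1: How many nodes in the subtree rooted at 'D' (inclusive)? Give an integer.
Answer: 2

Derivation:
Subtree rooted at D contains: D, G
Count = 2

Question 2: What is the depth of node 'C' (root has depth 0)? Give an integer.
Path from root to C: B -> C
Depth = number of edges = 1

Answer: 1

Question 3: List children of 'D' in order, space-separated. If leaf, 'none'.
Answer: G

Derivation:
Node D's children (from adjacency): G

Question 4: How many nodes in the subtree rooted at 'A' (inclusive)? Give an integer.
Answer: 4

Derivation:
Subtree rooted at A contains: A, D, G, J
Count = 4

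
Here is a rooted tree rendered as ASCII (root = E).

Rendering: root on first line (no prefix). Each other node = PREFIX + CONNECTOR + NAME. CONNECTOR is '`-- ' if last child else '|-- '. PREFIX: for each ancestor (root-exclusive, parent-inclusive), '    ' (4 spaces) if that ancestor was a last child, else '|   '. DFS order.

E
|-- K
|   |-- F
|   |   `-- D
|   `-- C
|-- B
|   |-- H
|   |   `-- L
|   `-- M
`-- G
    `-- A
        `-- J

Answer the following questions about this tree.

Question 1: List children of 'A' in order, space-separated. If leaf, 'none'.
Answer: J

Derivation:
Node A's children (from adjacency): J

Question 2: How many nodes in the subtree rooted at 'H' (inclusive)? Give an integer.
Answer: 2

Derivation:
Subtree rooted at H contains: H, L
Count = 2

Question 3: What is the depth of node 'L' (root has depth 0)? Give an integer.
Answer: 3

Derivation:
Path from root to L: E -> B -> H -> L
Depth = number of edges = 3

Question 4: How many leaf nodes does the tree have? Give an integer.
Answer: 5

Derivation:
Leaves (nodes with no children): C, D, J, L, M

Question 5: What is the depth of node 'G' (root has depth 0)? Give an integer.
Answer: 1

Derivation:
Path from root to G: E -> G
Depth = number of edges = 1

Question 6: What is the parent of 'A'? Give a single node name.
Answer: G

Derivation:
Scan adjacency: A appears as child of G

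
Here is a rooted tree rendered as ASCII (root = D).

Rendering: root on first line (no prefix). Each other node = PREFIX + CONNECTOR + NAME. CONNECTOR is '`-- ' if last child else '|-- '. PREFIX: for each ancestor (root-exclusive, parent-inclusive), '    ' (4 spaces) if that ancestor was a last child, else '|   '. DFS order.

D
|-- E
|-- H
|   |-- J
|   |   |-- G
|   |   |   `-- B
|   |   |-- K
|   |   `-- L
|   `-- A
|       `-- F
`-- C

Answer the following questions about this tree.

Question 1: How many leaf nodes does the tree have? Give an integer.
Answer: 6

Derivation:
Leaves (nodes with no children): B, C, E, F, K, L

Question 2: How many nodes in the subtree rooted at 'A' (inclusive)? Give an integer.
Subtree rooted at A contains: A, F
Count = 2

Answer: 2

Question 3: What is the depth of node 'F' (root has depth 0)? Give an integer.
Path from root to F: D -> H -> A -> F
Depth = number of edges = 3

Answer: 3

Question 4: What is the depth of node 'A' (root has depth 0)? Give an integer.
Path from root to A: D -> H -> A
Depth = number of edges = 2

Answer: 2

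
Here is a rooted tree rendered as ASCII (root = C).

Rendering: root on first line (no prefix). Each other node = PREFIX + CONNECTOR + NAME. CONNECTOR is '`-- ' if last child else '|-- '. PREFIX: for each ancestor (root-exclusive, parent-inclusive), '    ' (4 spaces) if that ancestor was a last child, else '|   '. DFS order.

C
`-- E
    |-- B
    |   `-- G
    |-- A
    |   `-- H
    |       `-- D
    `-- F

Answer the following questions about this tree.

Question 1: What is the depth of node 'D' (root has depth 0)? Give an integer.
Answer: 4

Derivation:
Path from root to D: C -> E -> A -> H -> D
Depth = number of edges = 4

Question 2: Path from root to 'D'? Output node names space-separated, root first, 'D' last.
Answer: C E A H D

Derivation:
Walk down from root: C -> E -> A -> H -> D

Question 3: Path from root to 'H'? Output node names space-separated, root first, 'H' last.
Walk down from root: C -> E -> A -> H

Answer: C E A H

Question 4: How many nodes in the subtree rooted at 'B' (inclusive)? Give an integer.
Answer: 2

Derivation:
Subtree rooted at B contains: B, G
Count = 2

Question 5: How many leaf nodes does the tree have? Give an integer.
Leaves (nodes with no children): D, F, G

Answer: 3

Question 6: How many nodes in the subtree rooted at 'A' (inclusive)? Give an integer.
Answer: 3

Derivation:
Subtree rooted at A contains: A, D, H
Count = 3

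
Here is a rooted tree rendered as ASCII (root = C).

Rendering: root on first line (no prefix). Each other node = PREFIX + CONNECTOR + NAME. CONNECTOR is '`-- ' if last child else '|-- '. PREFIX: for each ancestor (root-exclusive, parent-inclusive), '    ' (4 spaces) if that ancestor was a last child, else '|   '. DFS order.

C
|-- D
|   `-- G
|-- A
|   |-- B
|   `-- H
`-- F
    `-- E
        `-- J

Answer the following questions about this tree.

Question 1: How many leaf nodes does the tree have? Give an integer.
Answer: 4

Derivation:
Leaves (nodes with no children): B, G, H, J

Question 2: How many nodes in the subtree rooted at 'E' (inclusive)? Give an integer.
Answer: 2

Derivation:
Subtree rooted at E contains: E, J
Count = 2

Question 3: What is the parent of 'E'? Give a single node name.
Answer: F

Derivation:
Scan adjacency: E appears as child of F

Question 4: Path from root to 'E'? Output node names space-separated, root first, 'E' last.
Walk down from root: C -> F -> E

Answer: C F E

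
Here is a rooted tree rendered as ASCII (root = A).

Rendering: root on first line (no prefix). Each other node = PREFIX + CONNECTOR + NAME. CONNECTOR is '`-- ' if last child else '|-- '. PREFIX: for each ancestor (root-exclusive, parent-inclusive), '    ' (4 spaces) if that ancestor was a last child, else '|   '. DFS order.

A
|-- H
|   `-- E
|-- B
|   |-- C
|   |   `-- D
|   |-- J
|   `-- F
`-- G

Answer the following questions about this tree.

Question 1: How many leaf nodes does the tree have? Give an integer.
Leaves (nodes with no children): D, E, F, G, J

Answer: 5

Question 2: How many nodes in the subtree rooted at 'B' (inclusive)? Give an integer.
Subtree rooted at B contains: B, C, D, F, J
Count = 5

Answer: 5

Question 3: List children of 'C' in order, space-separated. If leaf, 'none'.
Answer: D

Derivation:
Node C's children (from adjacency): D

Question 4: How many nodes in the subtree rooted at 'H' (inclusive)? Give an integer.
Subtree rooted at H contains: E, H
Count = 2

Answer: 2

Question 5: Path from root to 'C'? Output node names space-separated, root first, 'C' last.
Answer: A B C

Derivation:
Walk down from root: A -> B -> C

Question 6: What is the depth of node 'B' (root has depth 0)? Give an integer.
Answer: 1

Derivation:
Path from root to B: A -> B
Depth = number of edges = 1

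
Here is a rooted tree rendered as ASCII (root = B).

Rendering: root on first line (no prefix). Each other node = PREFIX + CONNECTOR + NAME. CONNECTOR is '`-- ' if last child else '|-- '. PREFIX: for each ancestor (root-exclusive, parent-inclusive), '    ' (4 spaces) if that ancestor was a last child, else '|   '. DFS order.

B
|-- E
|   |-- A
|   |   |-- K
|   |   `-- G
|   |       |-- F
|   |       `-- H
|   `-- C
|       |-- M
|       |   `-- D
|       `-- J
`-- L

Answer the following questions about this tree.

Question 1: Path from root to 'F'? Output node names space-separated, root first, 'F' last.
Answer: B E A G F

Derivation:
Walk down from root: B -> E -> A -> G -> F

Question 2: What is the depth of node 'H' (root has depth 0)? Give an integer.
Path from root to H: B -> E -> A -> G -> H
Depth = number of edges = 4

Answer: 4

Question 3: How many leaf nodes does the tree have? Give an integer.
Answer: 6

Derivation:
Leaves (nodes with no children): D, F, H, J, K, L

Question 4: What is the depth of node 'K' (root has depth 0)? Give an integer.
Answer: 3

Derivation:
Path from root to K: B -> E -> A -> K
Depth = number of edges = 3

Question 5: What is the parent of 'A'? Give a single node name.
Answer: E

Derivation:
Scan adjacency: A appears as child of E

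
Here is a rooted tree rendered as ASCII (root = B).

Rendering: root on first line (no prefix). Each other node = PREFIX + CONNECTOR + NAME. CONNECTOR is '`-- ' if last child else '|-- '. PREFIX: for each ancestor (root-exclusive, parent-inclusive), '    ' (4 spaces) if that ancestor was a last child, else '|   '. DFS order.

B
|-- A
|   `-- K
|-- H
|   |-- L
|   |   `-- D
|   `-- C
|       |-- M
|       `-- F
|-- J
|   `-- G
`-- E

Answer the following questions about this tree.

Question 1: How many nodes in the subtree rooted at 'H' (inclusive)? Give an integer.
Answer: 6

Derivation:
Subtree rooted at H contains: C, D, F, H, L, M
Count = 6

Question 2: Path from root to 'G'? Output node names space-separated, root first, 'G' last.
Walk down from root: B -> J -> G

Answer: B J G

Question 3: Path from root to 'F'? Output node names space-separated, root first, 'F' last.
Answer: B H C F

Derivation:
Walk down from root: B -> H -> C -> F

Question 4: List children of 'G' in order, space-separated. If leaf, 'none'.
Node G's children (from adjacency): (leaf)

Answer: none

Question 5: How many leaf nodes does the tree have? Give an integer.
Answer: 6

Derivation:
Leaves (nodes with no children): D, E, F, G, K, M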